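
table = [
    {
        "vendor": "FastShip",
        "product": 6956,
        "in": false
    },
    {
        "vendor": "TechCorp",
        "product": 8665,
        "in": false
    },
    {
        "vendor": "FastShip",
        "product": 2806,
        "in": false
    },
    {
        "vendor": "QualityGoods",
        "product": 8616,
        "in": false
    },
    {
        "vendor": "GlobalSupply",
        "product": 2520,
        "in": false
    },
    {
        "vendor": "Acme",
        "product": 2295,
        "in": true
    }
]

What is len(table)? 6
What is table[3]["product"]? 8616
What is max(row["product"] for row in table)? 8665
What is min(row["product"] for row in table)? 2295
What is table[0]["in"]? False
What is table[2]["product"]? 2806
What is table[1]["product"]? 8665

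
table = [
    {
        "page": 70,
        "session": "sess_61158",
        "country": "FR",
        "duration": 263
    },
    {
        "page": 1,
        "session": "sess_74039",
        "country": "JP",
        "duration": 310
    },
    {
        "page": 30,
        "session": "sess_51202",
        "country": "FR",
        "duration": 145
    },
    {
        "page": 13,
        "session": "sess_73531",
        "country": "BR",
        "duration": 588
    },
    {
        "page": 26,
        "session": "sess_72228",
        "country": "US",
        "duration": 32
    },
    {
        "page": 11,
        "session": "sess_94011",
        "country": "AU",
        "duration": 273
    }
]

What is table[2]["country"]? "FR"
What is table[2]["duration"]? 145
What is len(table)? 6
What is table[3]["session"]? "sess_73531"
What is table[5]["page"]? 11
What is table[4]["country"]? "US"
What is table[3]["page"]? 13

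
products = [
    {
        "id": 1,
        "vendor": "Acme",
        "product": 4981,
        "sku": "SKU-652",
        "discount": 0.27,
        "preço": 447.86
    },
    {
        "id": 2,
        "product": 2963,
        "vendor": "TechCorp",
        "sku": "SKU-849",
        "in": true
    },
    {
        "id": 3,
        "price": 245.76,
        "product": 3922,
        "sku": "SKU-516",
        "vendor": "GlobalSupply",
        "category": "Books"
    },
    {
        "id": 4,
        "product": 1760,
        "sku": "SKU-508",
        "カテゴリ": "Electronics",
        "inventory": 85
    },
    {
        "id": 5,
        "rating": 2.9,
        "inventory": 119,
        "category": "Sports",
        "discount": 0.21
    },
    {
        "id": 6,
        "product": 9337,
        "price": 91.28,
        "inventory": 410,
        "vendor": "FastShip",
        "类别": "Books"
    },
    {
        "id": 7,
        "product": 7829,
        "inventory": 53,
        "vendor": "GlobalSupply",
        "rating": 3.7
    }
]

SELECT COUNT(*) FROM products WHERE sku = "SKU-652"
1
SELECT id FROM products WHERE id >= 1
[1, 2, 3, 4, 5, 6, 7]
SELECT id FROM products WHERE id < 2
[1]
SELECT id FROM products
[1, 2, 3, 4, 5, 6, 7]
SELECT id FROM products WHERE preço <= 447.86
[1]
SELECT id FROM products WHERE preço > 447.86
[]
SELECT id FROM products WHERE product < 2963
[4]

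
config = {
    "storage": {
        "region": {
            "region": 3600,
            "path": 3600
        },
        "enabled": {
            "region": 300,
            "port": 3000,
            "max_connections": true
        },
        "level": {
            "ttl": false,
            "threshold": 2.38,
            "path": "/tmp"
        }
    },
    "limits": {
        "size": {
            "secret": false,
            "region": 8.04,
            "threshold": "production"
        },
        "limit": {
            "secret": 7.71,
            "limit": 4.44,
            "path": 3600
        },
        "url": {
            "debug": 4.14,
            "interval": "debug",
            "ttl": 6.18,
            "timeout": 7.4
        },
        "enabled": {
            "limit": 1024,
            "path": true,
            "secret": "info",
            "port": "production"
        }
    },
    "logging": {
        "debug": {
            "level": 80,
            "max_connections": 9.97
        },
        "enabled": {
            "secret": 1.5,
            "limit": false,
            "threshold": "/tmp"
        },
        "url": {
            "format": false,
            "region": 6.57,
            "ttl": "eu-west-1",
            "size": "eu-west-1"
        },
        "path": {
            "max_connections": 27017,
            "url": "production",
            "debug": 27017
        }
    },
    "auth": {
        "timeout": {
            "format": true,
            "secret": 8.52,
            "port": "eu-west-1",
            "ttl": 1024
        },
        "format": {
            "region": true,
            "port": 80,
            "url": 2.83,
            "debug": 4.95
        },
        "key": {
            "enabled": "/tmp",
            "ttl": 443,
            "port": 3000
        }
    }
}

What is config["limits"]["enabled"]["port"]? "production"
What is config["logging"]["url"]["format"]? False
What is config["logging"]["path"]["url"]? "production"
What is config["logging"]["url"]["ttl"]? "eu-west-1"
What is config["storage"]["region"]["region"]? 3600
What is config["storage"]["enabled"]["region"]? 300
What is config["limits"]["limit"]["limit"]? 4.44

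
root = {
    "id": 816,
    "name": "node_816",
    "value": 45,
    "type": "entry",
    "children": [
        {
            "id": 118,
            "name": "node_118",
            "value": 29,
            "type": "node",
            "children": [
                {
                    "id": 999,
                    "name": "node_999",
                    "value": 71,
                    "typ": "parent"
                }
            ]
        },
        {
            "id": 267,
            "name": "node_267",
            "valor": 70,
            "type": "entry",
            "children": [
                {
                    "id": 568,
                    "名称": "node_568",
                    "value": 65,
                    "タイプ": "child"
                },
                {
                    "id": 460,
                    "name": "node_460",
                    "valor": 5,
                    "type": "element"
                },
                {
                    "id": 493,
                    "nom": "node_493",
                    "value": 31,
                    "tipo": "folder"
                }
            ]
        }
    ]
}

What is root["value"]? 45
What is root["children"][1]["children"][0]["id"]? 568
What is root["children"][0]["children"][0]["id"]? 999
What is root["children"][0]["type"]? "node"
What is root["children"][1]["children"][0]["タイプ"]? "child"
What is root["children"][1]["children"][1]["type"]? "element"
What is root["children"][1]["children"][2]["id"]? 493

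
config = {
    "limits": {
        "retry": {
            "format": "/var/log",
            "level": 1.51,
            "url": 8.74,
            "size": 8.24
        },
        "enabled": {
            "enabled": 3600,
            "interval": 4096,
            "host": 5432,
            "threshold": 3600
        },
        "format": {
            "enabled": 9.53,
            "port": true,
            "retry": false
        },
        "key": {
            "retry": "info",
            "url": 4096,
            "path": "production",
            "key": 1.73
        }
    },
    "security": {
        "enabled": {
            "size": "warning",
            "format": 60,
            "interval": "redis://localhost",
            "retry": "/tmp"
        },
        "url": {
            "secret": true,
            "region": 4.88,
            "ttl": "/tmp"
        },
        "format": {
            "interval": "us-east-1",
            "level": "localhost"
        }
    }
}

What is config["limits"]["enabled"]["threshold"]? 3600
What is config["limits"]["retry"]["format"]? "/var/log"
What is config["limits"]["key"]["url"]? 4096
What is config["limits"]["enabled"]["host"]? 5432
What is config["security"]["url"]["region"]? 4.88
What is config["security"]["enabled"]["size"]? "warning"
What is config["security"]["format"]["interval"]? "us-east-1"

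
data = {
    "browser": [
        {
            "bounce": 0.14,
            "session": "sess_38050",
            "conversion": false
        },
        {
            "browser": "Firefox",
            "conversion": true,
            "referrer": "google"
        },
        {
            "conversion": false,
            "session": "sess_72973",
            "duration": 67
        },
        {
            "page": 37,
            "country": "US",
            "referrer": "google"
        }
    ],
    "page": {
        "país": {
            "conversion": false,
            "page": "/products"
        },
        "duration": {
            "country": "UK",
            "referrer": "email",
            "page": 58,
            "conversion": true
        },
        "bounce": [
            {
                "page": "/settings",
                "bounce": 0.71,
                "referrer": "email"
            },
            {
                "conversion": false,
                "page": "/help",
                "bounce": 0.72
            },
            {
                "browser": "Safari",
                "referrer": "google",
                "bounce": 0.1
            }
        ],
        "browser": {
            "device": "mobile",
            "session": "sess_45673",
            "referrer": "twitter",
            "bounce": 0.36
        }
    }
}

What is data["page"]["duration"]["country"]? "UK"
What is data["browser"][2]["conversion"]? False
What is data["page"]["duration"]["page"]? 58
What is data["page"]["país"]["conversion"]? False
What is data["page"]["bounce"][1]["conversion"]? False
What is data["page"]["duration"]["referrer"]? "email"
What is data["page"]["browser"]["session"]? "sess_45673"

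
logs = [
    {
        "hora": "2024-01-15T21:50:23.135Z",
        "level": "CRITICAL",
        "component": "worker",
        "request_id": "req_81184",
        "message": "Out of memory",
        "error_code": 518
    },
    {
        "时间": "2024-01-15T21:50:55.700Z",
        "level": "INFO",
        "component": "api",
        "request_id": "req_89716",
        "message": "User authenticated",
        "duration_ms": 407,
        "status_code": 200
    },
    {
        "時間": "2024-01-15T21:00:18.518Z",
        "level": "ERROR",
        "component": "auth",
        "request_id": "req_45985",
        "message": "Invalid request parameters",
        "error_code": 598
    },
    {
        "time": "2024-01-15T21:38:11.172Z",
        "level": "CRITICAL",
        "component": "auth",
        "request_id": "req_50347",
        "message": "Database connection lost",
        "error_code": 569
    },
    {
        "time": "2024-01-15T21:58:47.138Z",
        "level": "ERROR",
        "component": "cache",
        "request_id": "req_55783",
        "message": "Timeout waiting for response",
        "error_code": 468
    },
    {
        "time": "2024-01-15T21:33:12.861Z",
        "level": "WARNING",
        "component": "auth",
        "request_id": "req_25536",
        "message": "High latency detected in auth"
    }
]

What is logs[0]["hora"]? "2024-01-15T21:50:23.135Z"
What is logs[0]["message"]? "Out of memory"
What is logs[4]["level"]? "ERROR"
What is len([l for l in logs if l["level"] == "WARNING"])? 1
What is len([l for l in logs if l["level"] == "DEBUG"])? 0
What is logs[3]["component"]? "auth"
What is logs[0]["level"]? "CRITICAL"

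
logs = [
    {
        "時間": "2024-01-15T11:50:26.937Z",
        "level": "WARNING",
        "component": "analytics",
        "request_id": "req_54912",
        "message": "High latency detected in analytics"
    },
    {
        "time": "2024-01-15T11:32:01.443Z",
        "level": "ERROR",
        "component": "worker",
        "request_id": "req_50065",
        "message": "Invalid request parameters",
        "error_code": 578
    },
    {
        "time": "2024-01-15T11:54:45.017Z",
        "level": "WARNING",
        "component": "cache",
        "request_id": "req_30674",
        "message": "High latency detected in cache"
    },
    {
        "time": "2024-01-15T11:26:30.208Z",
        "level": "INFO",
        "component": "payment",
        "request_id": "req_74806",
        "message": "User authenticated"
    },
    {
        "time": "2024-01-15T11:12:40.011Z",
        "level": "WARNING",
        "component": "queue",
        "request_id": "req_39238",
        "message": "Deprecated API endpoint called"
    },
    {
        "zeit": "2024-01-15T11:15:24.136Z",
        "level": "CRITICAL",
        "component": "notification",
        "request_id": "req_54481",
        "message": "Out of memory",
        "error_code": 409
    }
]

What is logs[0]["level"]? "WARNING"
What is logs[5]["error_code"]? 409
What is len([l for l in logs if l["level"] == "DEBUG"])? 0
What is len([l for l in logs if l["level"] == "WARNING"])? 3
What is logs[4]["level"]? "WARNING"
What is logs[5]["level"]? "CRITICAL"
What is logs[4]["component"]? "queue"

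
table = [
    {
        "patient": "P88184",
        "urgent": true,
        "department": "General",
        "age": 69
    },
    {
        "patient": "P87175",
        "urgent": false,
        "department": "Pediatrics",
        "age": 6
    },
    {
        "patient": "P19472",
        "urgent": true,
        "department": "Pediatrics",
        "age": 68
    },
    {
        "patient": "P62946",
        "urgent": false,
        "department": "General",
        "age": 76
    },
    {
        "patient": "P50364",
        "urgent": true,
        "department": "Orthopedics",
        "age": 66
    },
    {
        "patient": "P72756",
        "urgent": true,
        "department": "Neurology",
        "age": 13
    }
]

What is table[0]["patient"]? "P88184"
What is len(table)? 6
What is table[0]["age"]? 69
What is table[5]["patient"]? "P72756"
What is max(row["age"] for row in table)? 76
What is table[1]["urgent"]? False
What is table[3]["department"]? "General"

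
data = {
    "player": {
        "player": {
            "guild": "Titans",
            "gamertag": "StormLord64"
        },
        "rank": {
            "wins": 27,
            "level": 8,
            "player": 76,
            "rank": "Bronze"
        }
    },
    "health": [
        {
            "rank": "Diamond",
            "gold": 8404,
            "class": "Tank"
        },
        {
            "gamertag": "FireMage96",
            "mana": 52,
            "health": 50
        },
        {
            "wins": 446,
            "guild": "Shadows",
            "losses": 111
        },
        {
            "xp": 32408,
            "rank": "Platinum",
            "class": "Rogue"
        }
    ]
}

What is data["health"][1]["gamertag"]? "FireMage96"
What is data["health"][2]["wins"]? 446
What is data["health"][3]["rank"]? "Platinum"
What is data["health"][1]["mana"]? 52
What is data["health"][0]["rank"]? "Diamond"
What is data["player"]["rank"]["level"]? 8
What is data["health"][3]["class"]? "Rogue"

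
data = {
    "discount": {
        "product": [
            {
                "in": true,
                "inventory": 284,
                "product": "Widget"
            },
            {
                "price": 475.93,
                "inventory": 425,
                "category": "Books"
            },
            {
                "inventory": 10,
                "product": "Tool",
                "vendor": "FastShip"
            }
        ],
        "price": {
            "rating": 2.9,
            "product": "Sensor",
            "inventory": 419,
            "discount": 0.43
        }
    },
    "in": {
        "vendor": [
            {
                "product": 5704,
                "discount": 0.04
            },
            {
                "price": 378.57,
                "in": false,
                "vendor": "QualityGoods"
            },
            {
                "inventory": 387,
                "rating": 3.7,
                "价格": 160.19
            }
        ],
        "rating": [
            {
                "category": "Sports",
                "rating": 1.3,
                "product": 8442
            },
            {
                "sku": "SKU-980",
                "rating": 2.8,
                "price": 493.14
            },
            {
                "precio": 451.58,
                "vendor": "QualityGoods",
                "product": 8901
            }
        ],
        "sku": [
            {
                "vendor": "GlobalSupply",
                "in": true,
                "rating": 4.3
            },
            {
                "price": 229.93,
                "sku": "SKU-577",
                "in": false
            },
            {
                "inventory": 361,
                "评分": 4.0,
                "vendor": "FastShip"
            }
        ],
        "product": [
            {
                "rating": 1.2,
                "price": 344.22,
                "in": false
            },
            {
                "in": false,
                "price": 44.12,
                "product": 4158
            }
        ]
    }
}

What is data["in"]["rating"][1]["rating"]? 2.8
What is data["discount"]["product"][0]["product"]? "Widget"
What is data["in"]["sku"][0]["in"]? True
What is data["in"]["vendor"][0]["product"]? 5704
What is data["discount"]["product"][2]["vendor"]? "FastShip"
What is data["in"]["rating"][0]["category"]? "Sports"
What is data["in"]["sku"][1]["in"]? False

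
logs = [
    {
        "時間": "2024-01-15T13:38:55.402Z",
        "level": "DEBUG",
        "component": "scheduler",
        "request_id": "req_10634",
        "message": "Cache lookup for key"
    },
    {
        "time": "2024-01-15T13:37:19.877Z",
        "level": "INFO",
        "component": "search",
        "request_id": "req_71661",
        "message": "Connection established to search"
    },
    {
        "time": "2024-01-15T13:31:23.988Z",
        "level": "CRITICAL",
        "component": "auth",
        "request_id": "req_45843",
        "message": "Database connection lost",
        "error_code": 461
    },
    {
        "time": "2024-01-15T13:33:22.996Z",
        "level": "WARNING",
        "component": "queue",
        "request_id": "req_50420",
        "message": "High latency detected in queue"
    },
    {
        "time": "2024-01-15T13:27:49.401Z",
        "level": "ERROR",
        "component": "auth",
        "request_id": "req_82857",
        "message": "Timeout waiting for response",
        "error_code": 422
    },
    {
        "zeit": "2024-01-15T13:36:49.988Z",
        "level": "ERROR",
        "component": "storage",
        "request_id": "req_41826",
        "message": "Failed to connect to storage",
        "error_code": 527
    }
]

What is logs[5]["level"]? "ERROR"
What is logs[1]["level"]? "INFO"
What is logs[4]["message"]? "Timeout waiting for response"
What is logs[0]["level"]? "DEBUG"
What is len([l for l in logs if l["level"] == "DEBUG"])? 1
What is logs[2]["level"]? "CRITICAL"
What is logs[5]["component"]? "storage"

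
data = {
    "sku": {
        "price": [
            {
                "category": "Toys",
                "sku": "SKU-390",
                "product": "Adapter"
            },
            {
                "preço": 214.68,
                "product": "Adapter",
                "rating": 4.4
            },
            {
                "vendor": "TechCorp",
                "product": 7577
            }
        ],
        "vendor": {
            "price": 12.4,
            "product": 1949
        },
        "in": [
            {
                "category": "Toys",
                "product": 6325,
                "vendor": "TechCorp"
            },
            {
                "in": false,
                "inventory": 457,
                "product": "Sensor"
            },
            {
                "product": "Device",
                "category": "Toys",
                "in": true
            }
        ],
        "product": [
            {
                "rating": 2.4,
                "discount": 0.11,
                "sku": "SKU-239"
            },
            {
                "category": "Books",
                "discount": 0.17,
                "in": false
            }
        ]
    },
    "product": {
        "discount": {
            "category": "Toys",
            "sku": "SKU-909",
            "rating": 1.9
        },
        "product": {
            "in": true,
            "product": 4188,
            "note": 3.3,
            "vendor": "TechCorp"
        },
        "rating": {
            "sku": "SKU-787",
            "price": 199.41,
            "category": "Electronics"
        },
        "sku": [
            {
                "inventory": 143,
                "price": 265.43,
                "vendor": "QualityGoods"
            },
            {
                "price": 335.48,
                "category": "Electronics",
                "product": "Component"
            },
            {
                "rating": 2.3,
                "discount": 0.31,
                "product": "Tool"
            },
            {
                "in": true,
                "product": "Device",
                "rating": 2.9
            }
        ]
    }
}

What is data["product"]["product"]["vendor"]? "TechCorp"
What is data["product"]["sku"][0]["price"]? 265.43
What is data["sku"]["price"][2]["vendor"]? "TechCorp"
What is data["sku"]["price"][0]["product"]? "Adapter"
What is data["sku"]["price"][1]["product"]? "Adapter"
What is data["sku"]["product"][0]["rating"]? 2.4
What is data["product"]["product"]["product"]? 4188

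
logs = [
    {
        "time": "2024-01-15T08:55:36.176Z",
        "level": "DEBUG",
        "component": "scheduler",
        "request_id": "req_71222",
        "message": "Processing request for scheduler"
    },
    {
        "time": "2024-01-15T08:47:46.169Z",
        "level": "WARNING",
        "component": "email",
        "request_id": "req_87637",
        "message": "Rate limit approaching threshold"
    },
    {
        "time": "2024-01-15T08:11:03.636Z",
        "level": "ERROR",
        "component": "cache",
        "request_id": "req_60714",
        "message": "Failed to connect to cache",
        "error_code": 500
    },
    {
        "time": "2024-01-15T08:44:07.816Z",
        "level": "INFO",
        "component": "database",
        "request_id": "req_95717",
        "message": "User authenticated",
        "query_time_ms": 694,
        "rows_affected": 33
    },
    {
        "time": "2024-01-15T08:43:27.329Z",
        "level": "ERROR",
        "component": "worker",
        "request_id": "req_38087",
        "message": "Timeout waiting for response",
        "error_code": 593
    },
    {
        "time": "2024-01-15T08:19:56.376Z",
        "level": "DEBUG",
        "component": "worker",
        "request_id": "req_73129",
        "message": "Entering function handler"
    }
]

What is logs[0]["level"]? "DEBUG"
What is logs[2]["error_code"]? 500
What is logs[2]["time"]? "2024-01-15T08:11:03.636Z"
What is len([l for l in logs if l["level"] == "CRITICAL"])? 0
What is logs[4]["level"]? "ERROR"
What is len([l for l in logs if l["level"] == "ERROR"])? 2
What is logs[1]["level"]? "WARNING"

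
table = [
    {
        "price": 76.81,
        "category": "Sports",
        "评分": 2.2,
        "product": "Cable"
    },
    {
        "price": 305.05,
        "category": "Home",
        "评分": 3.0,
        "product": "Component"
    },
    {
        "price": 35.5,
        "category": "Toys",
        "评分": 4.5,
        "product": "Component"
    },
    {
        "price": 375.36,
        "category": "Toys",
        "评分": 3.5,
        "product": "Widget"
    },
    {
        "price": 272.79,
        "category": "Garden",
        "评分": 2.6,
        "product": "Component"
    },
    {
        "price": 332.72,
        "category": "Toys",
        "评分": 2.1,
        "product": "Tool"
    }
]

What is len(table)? 6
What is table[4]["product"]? "Component"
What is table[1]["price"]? 305.05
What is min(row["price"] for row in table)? 35.5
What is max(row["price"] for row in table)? 375.36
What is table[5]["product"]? "Tool"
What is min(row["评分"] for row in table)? 2.1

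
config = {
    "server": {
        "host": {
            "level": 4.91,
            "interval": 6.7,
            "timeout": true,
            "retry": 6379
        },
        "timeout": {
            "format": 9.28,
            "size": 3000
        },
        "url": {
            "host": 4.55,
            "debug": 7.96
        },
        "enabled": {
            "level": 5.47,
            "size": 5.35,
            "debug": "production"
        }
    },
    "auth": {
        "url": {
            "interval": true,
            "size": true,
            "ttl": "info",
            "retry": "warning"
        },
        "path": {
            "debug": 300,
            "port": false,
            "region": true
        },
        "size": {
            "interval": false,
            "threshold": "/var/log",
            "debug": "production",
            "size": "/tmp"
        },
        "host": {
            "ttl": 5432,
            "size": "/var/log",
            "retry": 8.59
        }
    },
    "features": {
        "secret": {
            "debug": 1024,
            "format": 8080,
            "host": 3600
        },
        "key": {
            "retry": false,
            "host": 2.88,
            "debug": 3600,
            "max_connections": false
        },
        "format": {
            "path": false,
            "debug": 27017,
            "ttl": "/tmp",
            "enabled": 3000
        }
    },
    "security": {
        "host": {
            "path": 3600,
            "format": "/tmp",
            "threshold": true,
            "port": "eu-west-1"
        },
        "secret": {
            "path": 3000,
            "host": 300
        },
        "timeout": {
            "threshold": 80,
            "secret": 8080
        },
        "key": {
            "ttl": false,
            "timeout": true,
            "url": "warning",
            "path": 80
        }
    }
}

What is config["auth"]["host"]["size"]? "/var/log"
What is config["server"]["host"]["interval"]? 6.7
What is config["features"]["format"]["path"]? False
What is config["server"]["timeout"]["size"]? 3000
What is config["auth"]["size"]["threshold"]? "/var/log"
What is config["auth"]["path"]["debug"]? 300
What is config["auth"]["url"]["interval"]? True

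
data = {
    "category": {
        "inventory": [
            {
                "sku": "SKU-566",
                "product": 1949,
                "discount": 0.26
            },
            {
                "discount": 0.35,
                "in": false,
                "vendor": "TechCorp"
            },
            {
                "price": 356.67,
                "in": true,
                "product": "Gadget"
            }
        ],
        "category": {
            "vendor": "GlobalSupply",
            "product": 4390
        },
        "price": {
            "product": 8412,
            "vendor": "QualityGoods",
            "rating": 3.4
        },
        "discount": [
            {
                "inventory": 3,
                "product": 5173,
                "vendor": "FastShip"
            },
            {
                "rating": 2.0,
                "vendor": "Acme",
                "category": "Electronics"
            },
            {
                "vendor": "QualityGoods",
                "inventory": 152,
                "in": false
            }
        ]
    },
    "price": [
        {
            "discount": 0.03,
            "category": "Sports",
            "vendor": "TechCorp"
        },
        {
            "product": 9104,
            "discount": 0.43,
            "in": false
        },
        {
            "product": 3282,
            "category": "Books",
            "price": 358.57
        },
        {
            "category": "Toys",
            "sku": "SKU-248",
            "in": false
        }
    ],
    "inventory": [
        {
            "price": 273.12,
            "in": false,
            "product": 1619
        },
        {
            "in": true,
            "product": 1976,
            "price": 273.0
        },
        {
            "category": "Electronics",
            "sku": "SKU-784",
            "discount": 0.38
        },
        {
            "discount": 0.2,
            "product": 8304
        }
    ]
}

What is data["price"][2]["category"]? "Books"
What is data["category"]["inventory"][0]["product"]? 1949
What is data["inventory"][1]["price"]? 273.0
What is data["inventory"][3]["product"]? 8304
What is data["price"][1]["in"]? False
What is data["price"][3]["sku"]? "SKU-248"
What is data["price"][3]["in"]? False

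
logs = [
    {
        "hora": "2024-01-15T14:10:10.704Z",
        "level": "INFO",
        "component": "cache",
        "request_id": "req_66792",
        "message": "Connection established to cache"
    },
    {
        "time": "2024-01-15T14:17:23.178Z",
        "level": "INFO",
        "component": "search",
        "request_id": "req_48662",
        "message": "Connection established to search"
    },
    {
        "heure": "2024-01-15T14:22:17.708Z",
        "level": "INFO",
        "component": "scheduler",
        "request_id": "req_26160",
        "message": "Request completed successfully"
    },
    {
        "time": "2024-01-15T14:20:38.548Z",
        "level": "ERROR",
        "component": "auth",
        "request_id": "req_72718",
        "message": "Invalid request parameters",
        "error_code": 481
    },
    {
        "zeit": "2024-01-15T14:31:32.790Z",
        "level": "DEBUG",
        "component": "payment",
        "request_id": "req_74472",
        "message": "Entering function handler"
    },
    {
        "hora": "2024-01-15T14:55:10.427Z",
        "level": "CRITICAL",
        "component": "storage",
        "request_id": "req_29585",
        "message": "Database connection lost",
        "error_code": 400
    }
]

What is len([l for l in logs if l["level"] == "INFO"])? 3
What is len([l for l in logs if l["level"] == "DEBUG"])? 1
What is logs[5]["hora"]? "2024-01-15T14:55:10.427Z"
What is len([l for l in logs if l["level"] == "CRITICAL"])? 1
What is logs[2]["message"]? "Request completed successfully"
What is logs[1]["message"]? "Connection established to search"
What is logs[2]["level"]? "INFO"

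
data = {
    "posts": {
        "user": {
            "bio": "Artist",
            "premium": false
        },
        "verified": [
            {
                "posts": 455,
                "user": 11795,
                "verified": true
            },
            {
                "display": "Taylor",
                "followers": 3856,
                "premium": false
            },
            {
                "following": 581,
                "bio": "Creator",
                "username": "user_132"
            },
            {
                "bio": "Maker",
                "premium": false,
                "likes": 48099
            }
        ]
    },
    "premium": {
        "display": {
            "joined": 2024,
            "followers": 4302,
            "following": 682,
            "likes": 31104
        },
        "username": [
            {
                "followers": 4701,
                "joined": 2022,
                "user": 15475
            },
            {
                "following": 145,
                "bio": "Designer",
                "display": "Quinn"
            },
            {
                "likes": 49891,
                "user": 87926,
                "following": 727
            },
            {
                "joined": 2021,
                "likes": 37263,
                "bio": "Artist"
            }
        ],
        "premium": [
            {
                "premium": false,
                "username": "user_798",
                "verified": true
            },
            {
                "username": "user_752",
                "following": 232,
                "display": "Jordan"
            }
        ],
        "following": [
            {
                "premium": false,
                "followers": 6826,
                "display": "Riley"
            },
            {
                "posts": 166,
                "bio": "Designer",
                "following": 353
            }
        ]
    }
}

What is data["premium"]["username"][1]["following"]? 145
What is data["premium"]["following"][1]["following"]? 353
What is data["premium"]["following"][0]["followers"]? 6826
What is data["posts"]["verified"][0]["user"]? 11795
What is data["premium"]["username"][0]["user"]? 15475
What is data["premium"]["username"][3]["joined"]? 2021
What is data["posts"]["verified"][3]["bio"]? "Maker"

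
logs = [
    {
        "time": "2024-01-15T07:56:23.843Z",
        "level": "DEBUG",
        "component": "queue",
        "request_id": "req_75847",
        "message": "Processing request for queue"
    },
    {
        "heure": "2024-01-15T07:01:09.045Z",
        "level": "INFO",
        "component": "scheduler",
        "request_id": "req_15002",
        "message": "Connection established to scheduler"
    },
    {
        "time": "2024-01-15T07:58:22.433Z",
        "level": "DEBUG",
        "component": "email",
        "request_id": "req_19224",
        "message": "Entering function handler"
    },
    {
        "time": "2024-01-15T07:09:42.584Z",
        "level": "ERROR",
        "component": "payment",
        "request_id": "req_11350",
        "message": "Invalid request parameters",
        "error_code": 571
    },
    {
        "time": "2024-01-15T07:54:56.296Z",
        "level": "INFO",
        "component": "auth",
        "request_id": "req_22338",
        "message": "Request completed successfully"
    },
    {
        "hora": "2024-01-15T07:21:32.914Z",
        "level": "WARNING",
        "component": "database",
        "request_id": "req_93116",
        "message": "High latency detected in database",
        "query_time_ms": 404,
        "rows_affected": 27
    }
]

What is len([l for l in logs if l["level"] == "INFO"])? 2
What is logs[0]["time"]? "2024-01-15T07:56:23.843Z"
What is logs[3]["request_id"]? "req_11350"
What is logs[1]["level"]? "INFO"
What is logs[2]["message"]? "Entering function handler"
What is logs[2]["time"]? "2024-01-15T07:58:22.433Z"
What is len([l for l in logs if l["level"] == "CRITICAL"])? 0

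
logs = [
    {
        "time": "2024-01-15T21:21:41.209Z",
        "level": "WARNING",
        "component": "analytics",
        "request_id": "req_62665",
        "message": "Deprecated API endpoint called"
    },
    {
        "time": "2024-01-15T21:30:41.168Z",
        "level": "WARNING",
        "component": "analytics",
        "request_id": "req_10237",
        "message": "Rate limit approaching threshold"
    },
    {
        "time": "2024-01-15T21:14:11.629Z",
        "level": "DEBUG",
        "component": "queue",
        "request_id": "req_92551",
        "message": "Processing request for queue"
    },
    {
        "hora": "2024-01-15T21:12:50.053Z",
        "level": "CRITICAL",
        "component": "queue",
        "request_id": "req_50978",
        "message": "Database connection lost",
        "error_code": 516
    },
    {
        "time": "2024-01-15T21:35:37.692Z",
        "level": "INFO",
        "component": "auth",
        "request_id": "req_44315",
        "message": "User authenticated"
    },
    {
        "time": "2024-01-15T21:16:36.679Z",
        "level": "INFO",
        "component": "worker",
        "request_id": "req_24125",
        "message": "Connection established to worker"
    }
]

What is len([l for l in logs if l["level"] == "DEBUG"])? 1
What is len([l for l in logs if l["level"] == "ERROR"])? 0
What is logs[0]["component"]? "analytics"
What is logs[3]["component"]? "queue"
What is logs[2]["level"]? "DEBUG"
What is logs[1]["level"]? "WARNING"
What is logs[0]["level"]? "WARNING"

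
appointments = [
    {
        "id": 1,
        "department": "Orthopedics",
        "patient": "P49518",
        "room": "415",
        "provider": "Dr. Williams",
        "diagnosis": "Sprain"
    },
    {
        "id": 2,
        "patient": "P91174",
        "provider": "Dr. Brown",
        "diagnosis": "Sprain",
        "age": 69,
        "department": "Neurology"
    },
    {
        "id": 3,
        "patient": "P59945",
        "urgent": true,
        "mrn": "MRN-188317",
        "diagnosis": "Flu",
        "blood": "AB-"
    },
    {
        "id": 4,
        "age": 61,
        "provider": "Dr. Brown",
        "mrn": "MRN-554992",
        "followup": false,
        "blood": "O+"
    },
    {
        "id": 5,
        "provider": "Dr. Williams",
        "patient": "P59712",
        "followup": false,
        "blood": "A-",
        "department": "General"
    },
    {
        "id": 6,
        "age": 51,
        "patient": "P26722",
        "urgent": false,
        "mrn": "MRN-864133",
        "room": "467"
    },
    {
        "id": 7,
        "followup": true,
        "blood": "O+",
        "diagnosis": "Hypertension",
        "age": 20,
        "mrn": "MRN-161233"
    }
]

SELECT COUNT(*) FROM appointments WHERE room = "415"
1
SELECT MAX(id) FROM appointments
7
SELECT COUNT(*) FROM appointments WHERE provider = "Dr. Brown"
2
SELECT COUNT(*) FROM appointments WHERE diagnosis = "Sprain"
2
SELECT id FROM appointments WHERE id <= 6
[1, 2, 3, 4, 5, 6]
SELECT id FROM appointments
[1, 2, 3, 4, 5, 6, 7]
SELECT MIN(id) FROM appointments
1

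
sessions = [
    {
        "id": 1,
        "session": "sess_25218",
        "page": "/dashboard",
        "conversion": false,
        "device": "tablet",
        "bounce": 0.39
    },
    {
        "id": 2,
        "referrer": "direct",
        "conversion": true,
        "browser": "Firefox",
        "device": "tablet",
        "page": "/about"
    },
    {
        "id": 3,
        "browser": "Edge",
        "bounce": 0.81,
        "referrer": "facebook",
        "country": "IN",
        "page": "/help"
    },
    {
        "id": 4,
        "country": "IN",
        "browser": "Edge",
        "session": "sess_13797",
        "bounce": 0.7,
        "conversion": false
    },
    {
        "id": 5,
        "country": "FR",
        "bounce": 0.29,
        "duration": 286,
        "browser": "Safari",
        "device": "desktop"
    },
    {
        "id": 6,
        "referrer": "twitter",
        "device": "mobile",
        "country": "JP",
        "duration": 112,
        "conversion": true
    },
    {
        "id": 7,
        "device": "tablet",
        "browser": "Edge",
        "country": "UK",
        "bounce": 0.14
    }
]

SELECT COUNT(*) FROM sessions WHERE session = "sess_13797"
1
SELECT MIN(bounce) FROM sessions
0.14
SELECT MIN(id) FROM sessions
1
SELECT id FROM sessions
[1, 2, 3, 4, 5, 6, 7]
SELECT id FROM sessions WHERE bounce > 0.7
[3]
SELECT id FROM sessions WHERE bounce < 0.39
[5, 7]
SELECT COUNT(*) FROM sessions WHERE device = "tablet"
3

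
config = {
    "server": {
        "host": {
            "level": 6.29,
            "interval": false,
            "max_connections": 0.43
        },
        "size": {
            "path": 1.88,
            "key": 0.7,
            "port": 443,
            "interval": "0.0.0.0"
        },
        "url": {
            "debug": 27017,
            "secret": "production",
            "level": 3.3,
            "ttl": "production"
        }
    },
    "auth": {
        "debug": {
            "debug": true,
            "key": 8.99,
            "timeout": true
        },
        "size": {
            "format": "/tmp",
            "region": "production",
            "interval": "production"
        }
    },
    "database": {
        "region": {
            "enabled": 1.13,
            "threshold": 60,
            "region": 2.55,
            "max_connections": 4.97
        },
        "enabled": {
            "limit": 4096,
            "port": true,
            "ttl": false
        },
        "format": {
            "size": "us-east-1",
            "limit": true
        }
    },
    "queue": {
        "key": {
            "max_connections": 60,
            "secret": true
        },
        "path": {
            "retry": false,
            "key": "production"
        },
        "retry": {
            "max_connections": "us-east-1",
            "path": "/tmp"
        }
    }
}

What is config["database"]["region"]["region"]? 2.55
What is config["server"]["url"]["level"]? 3.3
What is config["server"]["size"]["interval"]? "0.0.0.0"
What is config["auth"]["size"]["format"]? "/tmp"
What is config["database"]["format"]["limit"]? True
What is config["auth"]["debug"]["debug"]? True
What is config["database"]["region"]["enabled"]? 1.13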